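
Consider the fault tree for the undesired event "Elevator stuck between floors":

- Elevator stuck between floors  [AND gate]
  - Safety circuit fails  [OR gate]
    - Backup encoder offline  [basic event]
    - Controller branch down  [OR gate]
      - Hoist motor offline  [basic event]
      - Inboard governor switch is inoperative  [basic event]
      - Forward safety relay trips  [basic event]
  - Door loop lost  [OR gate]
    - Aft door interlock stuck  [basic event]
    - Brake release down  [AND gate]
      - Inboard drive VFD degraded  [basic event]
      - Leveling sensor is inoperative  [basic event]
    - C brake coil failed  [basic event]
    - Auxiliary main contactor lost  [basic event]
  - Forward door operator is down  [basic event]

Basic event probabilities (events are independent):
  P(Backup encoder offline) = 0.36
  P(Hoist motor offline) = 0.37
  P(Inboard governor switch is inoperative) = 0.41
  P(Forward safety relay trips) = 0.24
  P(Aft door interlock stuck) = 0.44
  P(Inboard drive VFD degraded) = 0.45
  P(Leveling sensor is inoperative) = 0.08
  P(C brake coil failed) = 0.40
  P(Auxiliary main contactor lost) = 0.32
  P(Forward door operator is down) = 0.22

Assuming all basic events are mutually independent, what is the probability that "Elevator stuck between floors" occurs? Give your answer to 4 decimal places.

0.1405

P(Controller branch down) [OR] = 1 − (1−0.37) × (1−0.41) × (1−0.24) = 0.717508
P(Safety circuit fails) [OR] = 1 − (1−0.36) × (1−0.717508) = 0.819205
P(Brake release down) [AND] = 0.45 × 0.08 = 0.036000
P(Door loop lost) [OR] = 1 − (1−0.44) × (1−0.036000) × (1−0.40) × (1−0.32) = 0.779745
P(Elevator stuck between floors) [AND] = 0.819205 × 0.779745 × 0.22 = 0.140530
Rounded to 4 decimal places: P(Elevator stuck between floors) ≈ 0.1405.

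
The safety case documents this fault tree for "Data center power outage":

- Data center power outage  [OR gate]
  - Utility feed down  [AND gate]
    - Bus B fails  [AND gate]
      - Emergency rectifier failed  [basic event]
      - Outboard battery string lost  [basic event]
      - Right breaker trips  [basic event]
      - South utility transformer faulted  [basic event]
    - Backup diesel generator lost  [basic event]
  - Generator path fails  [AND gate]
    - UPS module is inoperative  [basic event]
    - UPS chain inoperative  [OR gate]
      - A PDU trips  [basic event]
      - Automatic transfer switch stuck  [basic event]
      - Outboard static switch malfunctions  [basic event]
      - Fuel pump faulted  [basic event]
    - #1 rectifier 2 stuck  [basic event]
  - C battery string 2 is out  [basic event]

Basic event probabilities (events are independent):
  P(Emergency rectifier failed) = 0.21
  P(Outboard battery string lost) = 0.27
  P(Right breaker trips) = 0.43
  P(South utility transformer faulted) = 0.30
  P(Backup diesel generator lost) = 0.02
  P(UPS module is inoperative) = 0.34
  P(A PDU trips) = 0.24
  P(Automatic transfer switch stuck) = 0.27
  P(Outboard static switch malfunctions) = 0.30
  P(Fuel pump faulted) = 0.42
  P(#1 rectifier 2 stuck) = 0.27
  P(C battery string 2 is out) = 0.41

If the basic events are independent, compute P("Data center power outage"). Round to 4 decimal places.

P(Bus B fails) [AND] = 0.21 × 0.27 × 0.43 × 0.30 = 0.007314
P(Utility feed down) [AND] = 0.007314 × 0.02 = 0.000146
P(UPS chain inoperative) [OR] = 1 − (1−0.24) × (1−0.27) × (1−0.30) × (1−0.42) = 0.774751
P(Generator path fails) [AND] = 0.34 × 0.774751 × 0.27 = 0.071122
P(Data center power outage) [OR] = 1 − (1−0.000146) × (1−0.071122) × (1−0.41) = 0.452042
Rounded to 4 decimal places: P(Data center power outage) ≈ 0.4520.

0.4520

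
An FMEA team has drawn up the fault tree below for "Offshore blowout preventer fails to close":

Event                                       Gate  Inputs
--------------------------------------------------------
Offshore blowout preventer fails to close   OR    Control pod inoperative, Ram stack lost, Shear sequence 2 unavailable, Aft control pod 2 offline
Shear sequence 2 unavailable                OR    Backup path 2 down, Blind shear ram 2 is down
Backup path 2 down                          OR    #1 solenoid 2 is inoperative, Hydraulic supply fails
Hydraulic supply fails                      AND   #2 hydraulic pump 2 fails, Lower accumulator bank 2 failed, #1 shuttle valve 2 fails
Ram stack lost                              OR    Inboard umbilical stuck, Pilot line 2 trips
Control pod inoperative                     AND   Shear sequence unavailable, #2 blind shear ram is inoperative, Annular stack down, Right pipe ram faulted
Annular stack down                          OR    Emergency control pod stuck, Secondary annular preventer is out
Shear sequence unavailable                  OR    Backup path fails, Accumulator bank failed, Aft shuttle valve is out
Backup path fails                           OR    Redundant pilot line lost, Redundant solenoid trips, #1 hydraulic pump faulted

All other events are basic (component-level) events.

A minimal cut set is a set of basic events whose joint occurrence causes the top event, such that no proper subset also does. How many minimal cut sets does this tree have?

16

Backup path fails [OR]: union of children's cut sets → 3 cut set(s).
Shear sequence unavailable [OR]: union of children's cut sets → 5 cut set(s).
Annular stack down [OR]: union of children's cut sets → 2 cut set(s).
Control pod inoperative [AND]: one cut set from each child combined → 5 × 1 × 2 × 1 = 10 cut set(s).
Ram stack lost [OR]: union of children's cut sets → 2 cut set(s).
Hydraulic supply fails [AND]: one cut set from each child combined → 1 × 1 × 1 = 1 cut set(s).
Backup path 2 down [OR]: union of children's cut sets → 2 cut set(s).
Shear sequence 2 unavailable [OR]: union of children's cut sets → 3 cut set(s).
Offshore blowout preventer fails to close [OR]: union of children's cut sets → 16 cut set(s).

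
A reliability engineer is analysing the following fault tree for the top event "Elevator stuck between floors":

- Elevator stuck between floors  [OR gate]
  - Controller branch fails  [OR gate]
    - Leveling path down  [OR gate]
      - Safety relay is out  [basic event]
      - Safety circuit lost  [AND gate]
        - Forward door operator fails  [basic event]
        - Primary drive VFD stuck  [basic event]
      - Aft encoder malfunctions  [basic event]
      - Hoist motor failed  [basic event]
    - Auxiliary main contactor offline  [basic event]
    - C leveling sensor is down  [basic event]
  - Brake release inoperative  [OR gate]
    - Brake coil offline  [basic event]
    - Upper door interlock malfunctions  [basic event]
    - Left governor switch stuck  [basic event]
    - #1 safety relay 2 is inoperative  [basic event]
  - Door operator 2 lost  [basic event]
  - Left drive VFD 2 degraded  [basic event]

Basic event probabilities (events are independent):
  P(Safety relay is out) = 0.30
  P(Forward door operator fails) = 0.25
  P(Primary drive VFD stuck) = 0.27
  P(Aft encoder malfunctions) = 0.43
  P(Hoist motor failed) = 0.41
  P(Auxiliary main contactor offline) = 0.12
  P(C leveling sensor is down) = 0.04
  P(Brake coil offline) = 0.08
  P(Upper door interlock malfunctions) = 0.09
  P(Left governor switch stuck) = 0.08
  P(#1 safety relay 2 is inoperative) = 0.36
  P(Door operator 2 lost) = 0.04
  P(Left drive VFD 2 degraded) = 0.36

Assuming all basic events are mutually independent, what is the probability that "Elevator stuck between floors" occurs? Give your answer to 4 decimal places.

0.9438

P(Safety circuit lost) [AND] = 0.25 × 0.27 = 0.067500
P(Leveling path down) [OR] = 1 − (1−0.30) × (1−0.067500) × (1−0.43) × (1−0.41) = 0.780480
P(Controller branch fails) [OR] = 1 − (1−0.780480) × (1−0.12) × (1−0.04) = 0.814550
P(Brake release inoperative) [OR] = 1 − (1−0.08) × (1−0.09) × (1−0.08) × (1−0.36) = 0.507057
P(Elevator stuck between floors) [OR] = 1 − (1−0.814550) × (1−0.507057) × (1−0.04) × (1−0.36) = 0.943834
Rounded to 4 decimal places: P(Elevator stuck between floors) ≈ 0.9438.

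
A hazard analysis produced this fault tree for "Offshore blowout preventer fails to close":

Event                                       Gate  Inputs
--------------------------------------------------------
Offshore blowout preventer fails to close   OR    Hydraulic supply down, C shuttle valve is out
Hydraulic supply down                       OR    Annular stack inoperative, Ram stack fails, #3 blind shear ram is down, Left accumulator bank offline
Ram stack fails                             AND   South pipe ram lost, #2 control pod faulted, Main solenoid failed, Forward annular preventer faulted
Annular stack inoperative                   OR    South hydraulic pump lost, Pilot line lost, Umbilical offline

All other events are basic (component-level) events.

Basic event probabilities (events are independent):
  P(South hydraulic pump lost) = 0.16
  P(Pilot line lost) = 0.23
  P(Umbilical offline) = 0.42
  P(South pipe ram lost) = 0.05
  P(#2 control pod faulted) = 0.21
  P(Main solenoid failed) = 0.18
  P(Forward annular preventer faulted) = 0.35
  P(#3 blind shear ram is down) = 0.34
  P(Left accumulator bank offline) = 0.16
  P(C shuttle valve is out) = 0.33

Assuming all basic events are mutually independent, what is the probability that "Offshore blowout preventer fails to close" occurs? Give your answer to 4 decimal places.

0.8607

P(Annular stack inoperative) [OR] = 1 − (1−0.16) × (1−0.23) × (1−0.42) = 0.624856
P(Ram stack fails) [AND] = 0.05 × 0.21 × 0.18 × 0.35 = 0.000662
P(Hydraulic supply down) [OR] = 1 − (1−0.624856) × (1−0.000662) × (1−0.34) × (1−0.16) = 0.792158
P(Offshore blowout preventer fails to close) [OR] = 1 − (1−0.792158) × (1−0.33) = 0.860746
Rounded to 4 decimal places: P(Offshore blowout preventer fails to close) ≈ 0.8607.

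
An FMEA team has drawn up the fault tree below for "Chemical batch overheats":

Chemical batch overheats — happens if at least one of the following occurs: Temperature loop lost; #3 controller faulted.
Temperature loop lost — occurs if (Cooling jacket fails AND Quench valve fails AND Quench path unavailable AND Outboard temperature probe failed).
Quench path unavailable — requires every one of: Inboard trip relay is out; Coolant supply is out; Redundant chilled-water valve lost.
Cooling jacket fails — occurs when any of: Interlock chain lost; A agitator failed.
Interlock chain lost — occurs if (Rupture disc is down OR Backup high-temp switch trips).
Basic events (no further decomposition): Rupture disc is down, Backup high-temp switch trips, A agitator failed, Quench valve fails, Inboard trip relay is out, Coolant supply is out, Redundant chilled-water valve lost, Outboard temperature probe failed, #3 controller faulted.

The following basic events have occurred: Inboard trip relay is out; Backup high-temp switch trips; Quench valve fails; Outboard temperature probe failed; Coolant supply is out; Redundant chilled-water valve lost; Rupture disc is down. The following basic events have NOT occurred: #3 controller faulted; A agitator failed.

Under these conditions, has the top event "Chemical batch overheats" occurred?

Yes

Interlock chain lost [OR]: Rupture disc is down=occurs, Backup high-temp switch trips=occurs → at least one input occurs → occurs.
Cooling jacket fails [OR]: Interlock chain lost=occurs, A agitator failed=not → at least one input occurs → occurs.
Quench path unavailable [AND]: Inboard trip relay is out=occurs, Coolant supply is out=occurs, Redundant chilled-water valve lost=occurs → all inputs occur → occurs.
Temperature loop lost [AND]: Cooling jacket fails=occurs, Quench valve fails=occurs, Quench path unavailable=occurs, Outboard temperature probe failed=occurs → all inputs occur → occurs.
Chemical batch overheats [OR]: Temperature loop lost=occurs, #3 controller faulted=not → at least one input occurs → occurs.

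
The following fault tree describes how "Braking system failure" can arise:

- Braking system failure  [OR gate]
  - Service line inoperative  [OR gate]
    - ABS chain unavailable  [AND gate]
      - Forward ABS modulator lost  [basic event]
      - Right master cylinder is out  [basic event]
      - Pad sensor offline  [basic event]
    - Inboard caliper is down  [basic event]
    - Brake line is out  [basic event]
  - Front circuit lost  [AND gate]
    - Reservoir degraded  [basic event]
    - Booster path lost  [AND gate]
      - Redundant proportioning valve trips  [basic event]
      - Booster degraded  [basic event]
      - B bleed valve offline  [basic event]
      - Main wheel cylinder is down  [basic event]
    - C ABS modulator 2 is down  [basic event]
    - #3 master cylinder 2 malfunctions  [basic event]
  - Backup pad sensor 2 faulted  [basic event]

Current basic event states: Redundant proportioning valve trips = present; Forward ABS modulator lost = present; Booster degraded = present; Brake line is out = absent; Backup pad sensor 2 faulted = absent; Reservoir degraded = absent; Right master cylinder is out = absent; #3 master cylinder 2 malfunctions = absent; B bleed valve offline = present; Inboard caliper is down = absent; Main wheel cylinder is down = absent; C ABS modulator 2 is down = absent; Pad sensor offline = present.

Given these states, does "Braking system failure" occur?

No

ABS chain unavailable [AND]: Forward ABS modulator lost=occurs, Right master cylinder is out=not, Pad sensor offline=occurs → not all inputs occur → does not occur.
Service line inoperative [OR]: ABS chain unavailable=not, Inboard caliper is down=not, Brake line is out=not → no input occurs → does not occur.
Booster path lost [AND]: Redundant proportioning valve trips=occurs, Booster degraded=occurs, B bleed valve offline=occurs, Main wheel cylinder is down=not → not all inputs occur → does not occur.
Front circuit lost [AND]: Reservoir degraded=not, Booster path lost=not, C ABS modulator 2 is down=not, #3 master cylinder 2 malfunctions=not → not all inputs occur → does not occur.
Braking system failure [OR]: Service line inoperative=not, Front circuit lost=not, Backup pad sensor 2 faulted=not → no input occurs → does not occur.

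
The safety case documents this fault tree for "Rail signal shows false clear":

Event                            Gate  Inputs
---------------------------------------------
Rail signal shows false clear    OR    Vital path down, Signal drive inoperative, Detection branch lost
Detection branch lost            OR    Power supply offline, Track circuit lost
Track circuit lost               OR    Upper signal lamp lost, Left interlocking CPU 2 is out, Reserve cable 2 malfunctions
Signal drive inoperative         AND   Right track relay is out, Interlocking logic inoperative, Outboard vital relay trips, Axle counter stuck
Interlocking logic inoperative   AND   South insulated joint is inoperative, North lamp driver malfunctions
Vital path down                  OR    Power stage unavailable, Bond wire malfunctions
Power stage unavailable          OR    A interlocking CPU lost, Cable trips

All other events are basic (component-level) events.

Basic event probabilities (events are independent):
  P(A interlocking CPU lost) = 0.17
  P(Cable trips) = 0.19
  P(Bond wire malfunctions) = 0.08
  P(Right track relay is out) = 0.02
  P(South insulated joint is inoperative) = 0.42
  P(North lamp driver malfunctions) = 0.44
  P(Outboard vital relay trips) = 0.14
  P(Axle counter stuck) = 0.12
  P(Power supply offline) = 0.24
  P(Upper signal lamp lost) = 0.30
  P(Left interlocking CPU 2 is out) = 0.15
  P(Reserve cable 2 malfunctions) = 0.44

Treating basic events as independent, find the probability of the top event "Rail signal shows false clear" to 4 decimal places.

0.8434

P(Power stage unavailable) [OR] = 1 − (1−0.17) × (1−0.19) = 0.327700
P(Vital path down) [OR] = 1 − (1−0.327700) × (1−0.08) = 0.381484
P(Interlocking logic inoperative) [AND] = 0.42 × 0.44 = 0.184800
P(Signal drive inoperative) [AND] = 0.02 × 0.184800 × 0.14 × 0.12 = 0.000062
P(Track circuit lost) [OR] = 1 − (1−0.30) × (1−0.15) × (1−0.44) = 0.666800
P(Detection branch lost) [OR] = 1 − (1−0.24) × (1−0.666800) = 0.746768
P(Rail signal shows false clear) [OR] = 1 − (1−0.381484) × (1−0.000062) × (1−0.746768) = 0.843382
Rounded to 4 decimal places: P(Rail signal shows false clear) ≈ 0.8434.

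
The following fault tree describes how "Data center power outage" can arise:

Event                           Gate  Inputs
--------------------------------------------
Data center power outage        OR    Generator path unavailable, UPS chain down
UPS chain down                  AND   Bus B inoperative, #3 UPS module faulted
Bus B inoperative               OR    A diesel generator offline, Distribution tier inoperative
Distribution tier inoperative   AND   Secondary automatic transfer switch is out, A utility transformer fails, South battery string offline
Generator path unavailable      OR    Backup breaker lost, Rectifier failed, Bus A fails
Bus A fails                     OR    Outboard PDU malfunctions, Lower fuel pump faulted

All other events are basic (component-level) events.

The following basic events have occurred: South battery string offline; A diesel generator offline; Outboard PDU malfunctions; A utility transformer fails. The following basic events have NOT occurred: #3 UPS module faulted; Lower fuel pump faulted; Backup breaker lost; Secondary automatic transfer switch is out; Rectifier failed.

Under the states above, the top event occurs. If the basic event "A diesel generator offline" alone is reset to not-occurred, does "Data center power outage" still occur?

Yes

Counterfactual: set "A diesel generator offline" to not occurred.
Bus A fails [OR]: Outboard PDU malfunctions=occurs, Lower fuel pump faulted=not → at least one input occurs → occurs.
Generator path unavailable [OR]: Backup breaker lost=not, Rectifier failed=not, Bus A fails=occurs → at least one input occurs → occurs.
Distribution tier inoperative [AND]: Secondary automatic transfer switch is out=not, A utility transformer fails=occurs, South battery string offline=occurs → not all inputs occur → does not occur.
Bus B inoperative [OR]: A diesel generator offline=not, Distribution tier inoperative=not → no input occurs → does not occur.
UPS chain down [AND]: Bus B inoperative=not, #3 UPS module faulted=not → not all inputs occur → does not occur.
Data center power outage [OR]: Generator path unavailable=occurs, UPS chain down=not → at least one input occurs → occurs.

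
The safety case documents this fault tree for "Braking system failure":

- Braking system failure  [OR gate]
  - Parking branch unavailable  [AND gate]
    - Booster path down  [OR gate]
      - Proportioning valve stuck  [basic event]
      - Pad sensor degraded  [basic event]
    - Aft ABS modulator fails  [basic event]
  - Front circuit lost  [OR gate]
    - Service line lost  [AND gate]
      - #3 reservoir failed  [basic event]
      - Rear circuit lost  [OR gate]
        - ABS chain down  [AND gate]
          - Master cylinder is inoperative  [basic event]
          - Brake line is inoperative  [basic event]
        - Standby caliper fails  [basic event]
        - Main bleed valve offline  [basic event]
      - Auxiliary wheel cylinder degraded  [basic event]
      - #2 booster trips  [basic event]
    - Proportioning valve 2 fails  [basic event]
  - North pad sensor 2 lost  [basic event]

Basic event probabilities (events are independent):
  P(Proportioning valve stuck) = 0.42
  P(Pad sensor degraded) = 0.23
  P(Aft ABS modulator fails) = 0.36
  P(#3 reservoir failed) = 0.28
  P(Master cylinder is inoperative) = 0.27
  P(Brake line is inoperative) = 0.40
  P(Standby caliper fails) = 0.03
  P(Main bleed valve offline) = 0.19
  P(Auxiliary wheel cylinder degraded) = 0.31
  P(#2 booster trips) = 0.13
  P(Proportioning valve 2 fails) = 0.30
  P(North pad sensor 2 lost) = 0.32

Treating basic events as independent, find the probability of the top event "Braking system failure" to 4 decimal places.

P(Booster path down) [OR] = 1 − (1−0.42) × (1−0.23) = 0.553400
P(Parking branch unavailable) [AND] = 0.553400 × 0.36 = 0.199224
P(ABS chain down) [AND] = 0.27 × 0.40 = 0.108000
P(Rear circuit lost) [OR] = 1 − (1−0.108000) × (1−0.03) × (1−0.19) = 0.299156
P(Service line lost) [AND] = 0.28 × 0.299156 × 0.31 × 0.13 = 0.003376
P(Front circuit lost) [OR] = 1 − (1−0.003376) × (1−0.30) = 0.302363
P(Braking system failure) [OR] = 1 − (1−0.199224) × (1−0.302363) × (1−0.32) = 0.620117
Rounded to 4 decimal places: P(Braking system failure) ≈ 0.6201.

0.6201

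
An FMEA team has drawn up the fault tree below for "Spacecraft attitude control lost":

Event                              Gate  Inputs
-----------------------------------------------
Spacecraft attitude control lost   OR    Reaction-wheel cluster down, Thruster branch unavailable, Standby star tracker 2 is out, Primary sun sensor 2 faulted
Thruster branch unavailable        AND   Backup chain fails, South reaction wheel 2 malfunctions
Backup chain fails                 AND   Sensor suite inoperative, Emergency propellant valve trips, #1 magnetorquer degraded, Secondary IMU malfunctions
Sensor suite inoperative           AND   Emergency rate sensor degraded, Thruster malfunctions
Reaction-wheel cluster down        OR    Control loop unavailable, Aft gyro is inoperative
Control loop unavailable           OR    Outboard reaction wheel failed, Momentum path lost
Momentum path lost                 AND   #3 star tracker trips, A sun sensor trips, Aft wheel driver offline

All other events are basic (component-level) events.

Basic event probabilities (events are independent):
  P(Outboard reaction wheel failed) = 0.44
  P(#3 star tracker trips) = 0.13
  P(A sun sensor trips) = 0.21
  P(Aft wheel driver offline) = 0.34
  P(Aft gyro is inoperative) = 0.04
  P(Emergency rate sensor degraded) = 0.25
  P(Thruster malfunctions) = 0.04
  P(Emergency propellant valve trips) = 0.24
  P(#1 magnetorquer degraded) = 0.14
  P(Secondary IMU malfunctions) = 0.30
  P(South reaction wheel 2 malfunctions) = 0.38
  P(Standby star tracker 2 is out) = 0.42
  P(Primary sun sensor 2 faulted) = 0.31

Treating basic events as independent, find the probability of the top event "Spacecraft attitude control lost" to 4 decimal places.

P(Momentum path lost) [AND] = 0.13 × 0.21 × 0.34 = 0.009282
P(Control loop unavailable) [OR] = 1 − (1−0.44) × (1−0.009282) = 0.445198
P(Reaction-wheel cluster down) [OR] = 1 − (1−0.445198) × (1−0.04) = 0.467390
P(Sensor suite inoperative) [AND] = 0.25 × 0.04 = 0.010000
P(Backup chain fails) [AND] = 0.010000 × 0.24 × 0.14 × 0.30 = 0.000101
P(Thruster branch unavailable) [AND] = 0.000101 × 0.38 = 0.000038
P(Spacecraft attitude control lost) [OR] = 1 − (1−0.467390) × (1−0.000038) × (1−0.42) × (1−0.31) = 0.786858
Rounded to 4 decimal places: P(Spacecraft attitude control lost) ≈ 0.7869.

0.7869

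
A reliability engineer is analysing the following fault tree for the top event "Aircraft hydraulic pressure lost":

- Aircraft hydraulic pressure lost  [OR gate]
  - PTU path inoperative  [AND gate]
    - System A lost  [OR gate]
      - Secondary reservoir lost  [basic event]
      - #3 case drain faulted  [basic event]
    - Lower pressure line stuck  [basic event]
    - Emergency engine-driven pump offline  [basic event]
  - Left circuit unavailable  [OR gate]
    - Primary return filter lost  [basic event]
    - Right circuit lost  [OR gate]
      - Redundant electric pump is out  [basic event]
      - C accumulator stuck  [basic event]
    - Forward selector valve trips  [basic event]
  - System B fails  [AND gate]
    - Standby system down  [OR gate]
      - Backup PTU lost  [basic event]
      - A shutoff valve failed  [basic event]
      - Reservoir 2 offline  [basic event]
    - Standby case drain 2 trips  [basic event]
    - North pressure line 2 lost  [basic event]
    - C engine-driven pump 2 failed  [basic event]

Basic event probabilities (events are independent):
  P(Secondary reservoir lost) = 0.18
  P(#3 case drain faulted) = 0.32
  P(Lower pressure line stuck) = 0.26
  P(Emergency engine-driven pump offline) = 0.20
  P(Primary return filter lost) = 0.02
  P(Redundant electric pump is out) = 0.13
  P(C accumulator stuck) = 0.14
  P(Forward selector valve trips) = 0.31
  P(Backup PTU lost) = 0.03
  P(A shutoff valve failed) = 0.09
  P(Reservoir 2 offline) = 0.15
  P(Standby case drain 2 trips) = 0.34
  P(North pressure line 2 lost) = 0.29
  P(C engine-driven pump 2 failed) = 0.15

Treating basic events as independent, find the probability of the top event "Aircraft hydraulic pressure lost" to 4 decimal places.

P(System A lost) [OR] = 1 − (1−0.18) × (1−0.32) = 0.442400
P(PTU path inoperative) [AND] = 0.442400 × 0.26 × 0.20 = 0.023005
P(Right circuit lost) [OR] = 1 − (1−0.13) × (1−0.14) = 0.251800
P(Left circuit unavailable) [OR] = 1 − (1−0.02) × (1−0.251800) × (1−0.31) = 0.494067
P(Standby system down) [OR] = 1 − (1−0.03) × (1−0.09) × (1−0.15) = 0.249705
P(System B fails) [AND] = 0.249705 × 0.34 × 0.29 × 0.15 = 0.003693
P(Aircraft hydraulic pressure lost) [OR] = 1 − (1−0.023005) × (1−0.494067) × (1−0.003693) = 0.507531
Rounded to 4 decimal places: P(Aircraft hydraulic pressure lost) ≈ 0.5075.

0.5075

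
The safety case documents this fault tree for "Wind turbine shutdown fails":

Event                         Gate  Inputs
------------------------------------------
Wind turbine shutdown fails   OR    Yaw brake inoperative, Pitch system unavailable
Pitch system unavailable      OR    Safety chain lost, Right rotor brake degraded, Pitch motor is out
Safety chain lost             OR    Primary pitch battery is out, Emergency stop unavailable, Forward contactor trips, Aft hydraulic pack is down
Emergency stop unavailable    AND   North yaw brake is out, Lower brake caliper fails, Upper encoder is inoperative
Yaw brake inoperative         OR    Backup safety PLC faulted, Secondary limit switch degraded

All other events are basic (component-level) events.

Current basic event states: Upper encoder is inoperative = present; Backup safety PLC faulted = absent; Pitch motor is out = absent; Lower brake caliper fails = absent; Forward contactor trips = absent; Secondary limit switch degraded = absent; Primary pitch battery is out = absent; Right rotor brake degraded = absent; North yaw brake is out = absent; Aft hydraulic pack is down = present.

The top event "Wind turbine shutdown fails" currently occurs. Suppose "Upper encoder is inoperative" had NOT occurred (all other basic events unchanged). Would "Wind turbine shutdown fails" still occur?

Counterfactual: set "Upper encoder is inoperative" to not occurred.
Yaw brake inoperative [OR]: Backup safety PLC faulted=not, Secondary limit switch degraded=not → no input occurs → does not occur.
Emergency stop unavailable [AND]: North yaw brake is out=not, Lower brake caliper fails=not, Upper encoder is inoperative=not → not all inputs occur → does not occur.
Safety chain lost [OR]: Primary pitch battery is out=not, Emergency stop unavailable=not, Forward contactor trips=not, Aft hydraulic pack is down=occurs → at least one input occurs → occurs.
Pitch system unavailable [OR]: Safety chain lost=occurs, Right rotor brake degraded=not, Pitch motor is out=not → at least one input occurs → occurs.
Wind turbine shutdown fails [OR]: Yaw brake inoperative=not, Pitch system unavailable=occurs → at least one input occurs → occurs.

Yes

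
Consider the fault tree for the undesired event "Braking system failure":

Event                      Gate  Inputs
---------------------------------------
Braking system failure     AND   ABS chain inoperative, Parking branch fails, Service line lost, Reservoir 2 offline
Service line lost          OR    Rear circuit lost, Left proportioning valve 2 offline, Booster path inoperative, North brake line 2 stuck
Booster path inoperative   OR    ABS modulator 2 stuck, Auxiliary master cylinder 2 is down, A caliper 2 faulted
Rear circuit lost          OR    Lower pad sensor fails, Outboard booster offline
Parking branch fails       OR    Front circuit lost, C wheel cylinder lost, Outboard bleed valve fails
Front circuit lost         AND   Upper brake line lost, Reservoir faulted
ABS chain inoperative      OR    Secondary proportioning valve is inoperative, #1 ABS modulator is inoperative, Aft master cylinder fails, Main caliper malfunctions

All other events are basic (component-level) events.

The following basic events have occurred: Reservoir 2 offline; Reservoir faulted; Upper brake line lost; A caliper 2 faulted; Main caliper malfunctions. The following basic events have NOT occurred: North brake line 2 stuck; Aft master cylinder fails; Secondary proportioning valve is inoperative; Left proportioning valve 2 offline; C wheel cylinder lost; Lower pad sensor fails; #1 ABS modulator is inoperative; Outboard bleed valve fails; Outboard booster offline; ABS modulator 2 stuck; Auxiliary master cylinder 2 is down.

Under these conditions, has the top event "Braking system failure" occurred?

ABS chain inoperative [OR]: Secondary proportioning valve is inoperative=not, #1 ABS modulator is inoperative=not, Aft master cylinder fails=not, Main caliper malfunctions=occurs → at least one input occurs → occurs.
Front circuit lost [AND]: Upper brake line lost=occurs, Reservoir faulted=occurs → all inputs occur → occurs.
Parking branch fails [OR]: Front circuit lost=occurs, C wheel cylinder lost=not, Outboard bleed valve fails=not → at least one input occurs → occurs.
Rear circuit lost [OR]: Lower pad sensor fails=not, Outboard booster offline=not → no input occurs → does not occur.
Booster path inoperative [OR]: ABS modulator 2 stuck=not, Auxiliary master cylinder 2 is down=not, A caliper 2 faulted=occurs → at least one input occurs → occurs.
Service line lost [OR]: Rear circuit lost=not, Left proportioning valve 2 offline=not, Booster path inoperative=occurs, North brake line 2 stuck=not → at least one input occurs → occurs.
Braking system failure [AND]: ABS chain inoperative=occurs, Parking branch fails=occurs, Service line lost=occurs, Reservoir 2 offline=occurs → all inputs occur → occurs.

Yes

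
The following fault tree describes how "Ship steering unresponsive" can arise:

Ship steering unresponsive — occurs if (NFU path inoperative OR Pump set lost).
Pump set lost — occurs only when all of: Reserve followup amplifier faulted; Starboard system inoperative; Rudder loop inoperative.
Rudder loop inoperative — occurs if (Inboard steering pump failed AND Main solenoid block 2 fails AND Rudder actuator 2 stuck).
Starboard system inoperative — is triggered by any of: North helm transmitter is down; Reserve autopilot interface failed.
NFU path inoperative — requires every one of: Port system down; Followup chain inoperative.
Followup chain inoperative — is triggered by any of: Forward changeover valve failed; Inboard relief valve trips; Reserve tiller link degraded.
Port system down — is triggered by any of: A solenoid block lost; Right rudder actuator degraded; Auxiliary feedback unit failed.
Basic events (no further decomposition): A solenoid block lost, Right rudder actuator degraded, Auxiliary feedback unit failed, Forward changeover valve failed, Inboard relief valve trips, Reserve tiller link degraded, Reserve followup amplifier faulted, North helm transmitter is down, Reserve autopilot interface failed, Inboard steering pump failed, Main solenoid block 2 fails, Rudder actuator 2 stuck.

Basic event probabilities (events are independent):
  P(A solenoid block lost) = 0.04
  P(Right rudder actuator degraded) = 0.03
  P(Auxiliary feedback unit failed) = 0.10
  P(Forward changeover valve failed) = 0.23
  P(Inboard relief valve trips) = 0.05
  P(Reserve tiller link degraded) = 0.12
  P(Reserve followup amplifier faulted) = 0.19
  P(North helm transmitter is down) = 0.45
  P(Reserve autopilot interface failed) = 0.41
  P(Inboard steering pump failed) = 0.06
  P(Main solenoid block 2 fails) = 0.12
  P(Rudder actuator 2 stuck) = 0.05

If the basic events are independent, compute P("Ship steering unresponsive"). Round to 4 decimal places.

0.0577

P(Port system down) [OR] = 1 − (1−0.04) × (1−0.03) × (1−0.10) = 0.161920
P(Followup chain inoperative) [OR] = 1 − (1−0.23) × (1−0.05) × (1−0.12) = 0.356280
P(NFU path inoperative) [AND] = 0.161920 × 0.356280 = 0.057689
P(Starboard system inoperative) [OR] = 1 − (1−0.45) × (1−0.41) = 0.675500
P(Rudder loop inoperative) [AND] = 0.06 × 0.12 × 0.05 = 0.000360
P(Pump set lost) [AND] = 0.19 × 0.675500 × 0.000360 = 0.000046
P(Ship steering unresponsive) [OR] = 1 − (1−0.057689) × (1−0.000046) = 0.057732
Rounded to 4 decimal places: P(Ship steering unresponsive) ≈ 0.0577.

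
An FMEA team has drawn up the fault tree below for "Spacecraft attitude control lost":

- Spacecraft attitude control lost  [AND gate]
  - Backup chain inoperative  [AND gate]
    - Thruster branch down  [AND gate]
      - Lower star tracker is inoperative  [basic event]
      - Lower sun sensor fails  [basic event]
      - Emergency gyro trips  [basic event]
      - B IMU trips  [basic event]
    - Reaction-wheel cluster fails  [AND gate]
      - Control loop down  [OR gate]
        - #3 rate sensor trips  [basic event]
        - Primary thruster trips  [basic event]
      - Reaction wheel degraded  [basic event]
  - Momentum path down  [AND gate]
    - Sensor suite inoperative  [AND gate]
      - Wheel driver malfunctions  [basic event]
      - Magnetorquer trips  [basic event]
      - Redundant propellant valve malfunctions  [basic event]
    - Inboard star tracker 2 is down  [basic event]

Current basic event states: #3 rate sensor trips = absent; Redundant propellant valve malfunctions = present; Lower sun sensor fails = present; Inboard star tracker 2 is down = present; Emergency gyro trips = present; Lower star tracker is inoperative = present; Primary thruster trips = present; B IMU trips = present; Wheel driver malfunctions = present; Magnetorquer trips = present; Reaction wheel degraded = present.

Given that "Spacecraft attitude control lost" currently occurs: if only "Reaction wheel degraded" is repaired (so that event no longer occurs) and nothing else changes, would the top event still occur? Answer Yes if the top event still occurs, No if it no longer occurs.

Counterfactual: set "Reaction wheel degraded" to not occurred.
Thruster branch down [AND]: Lower star tracker is inoperative=occurs, Lower sun sensor fails=occurs, Emergency gyro trips=occurs, B IMU trips=occurs → all inputs occur → occurs.
Control loop down [OR]: #3 rate sensor trips=not, Primary thruster trips=occurs → at least one input occurs → occurs.
Reaction-wheel cluster fails [AND]: Control loop down=occurs, Reaction wheel degraded=not → not all inputs occur → does not occur.
Backup chain inoperative [AND]: Thruster branch down=occurs, Reaction-wheel cluster fails=not → not all inputs occur → does not occur.
Sensor suite inoperative [AND]: Wheel driver malfunctions=occurs, Magnetorquer trips=occurs, Redundant propellant valve malfunctions=occurs → all inputs occur → occurs.
Momentum path down [AND]: Sensor suite inoperative=occurs, Inboard star tracker 2 is down=occurs → all inputs occur → occurs.
Spacecraft attitude control lost [AND]: Backup chain inoperative=not, Momentum path down=occurs → not all inputs occur → does not occur.

No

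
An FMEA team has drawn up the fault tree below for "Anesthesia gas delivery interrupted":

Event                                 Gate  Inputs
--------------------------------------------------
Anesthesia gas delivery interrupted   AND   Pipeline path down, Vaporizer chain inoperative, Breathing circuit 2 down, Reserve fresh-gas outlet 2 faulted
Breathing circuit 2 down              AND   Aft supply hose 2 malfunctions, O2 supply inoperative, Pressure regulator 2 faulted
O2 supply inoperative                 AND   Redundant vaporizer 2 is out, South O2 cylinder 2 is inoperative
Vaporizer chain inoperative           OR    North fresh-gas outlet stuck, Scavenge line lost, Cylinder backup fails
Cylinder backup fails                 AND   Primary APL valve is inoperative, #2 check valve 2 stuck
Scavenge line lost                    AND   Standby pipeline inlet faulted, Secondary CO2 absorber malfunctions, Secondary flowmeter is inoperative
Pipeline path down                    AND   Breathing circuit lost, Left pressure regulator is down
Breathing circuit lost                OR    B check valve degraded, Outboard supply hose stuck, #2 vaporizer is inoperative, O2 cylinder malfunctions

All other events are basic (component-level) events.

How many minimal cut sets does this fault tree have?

Breathing circuit lost [OR]: union of children's cut sets → 4 cut set(s).
Pipeline path down [AND]: one cut set from each child combined → 4 × 1 = 4 cut set(s).
Scavenge line lost [AND]: one cut set from each child combined → 1 × 1 × 1 = 1 cut set(s).
Cylinder backup fails [AND]: one cut set from each child combined → 1 × 1 = 1 cut set(s).
Vaporizer chain inoperative [OR]: union of children's cut sets → 3 cut set(s).
O2 supply inoperative [AND]: one cut set from each child combined → 1 × 1 = 1 cut set(s).
Breathing circuit 2 down [AND]: one cut set from each child combined → 1 × 1 × 1 = 1 cut set(s).
Anesthesia gas delivery interrupted [AND]: one cut set from each child combined → 4 × 3 × 1 × 1 = 12 cut set(s).

12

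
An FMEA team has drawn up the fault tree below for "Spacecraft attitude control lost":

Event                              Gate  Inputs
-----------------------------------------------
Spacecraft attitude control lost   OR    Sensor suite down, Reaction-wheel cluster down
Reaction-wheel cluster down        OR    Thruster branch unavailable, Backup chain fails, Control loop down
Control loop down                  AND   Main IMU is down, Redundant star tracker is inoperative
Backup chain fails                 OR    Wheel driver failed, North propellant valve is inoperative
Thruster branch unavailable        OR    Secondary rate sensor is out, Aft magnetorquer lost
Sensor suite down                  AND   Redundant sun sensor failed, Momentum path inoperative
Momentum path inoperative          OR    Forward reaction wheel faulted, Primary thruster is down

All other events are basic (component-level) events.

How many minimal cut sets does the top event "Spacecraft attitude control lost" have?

7

Momentum path inoperative [OR]: union of children's cut sets → 2 cut set(s).
Sensor suite down [AND]: one cut set from each child combined → 1 × 2 = 2 cut set(s).
Thruster branch unavailable [OR]: union of children's cut sets → 2 cut set(s).
Backup chain fails [OR]: union of children's cut sets → 2 cut set(s).
Control loop down [AND]: one cut set from each child combined → 1 × 1 = 1 cut set(s).
Reaction-wheel cluster down [OR]: union of children's cut sets → 5 cut set(s).
Spacecraft attitude control lost [OR]: union of children's cut sets → 7 cut set(s).
Minimal cut sets: {Forward reaction wheel faulted, Redundant sun sensor failed}; {Primary thruster is down, Redundant sun sensor failed}; {Secondary rate sensor is out}; {Aft magnetorquer lost}; {Wheel driver failed}; {North propellant valve is inoperative}; {Main IMU is down, Redundant star tracker is inoperative}.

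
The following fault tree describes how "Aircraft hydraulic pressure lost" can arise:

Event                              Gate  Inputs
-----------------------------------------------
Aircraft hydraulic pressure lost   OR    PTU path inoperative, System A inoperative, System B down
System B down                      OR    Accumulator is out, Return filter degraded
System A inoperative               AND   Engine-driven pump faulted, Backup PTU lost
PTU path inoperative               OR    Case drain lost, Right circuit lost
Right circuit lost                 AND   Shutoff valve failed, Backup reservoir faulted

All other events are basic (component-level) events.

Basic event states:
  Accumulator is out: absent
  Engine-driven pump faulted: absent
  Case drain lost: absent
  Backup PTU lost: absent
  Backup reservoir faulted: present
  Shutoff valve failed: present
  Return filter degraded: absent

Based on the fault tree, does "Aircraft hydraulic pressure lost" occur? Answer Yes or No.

Right circuit lost [AND]: Shutoff valve failed=occurs, Backup reservoir faulted=occurs → all inputs occur → occurs.
PTU path inoperative [OR]: Case drain lost=not, Right circuit lost=occurs → at least one input occurs → occurs.
System A inoperative [AND]: Engine-driven pump faulted=not, Backup PTU lost=not → not all inputs occur → does not occur.
System B down [OR]: Accumulator is out=not, Return filter degraded=not → no input occurs → does not occur.
Aircraft hydraulic pressure lost [OR]: PTU path inoperative=occurs, System A inoperative=not, System B down=not → at least one input occurs → occurs.

Yes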